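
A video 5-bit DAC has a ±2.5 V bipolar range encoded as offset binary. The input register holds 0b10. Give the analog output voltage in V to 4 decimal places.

-2.1875 V

LSB = 5 V / 2^5 = 156.250 mV.
Code 0b10 = 2 decimal.
V_out = (−2.5) + 2 × 0.15625 V = -2.1875 V.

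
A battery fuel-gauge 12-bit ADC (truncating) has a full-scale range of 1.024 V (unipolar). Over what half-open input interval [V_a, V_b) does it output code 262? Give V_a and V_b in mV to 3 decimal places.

LSB = 1.024/2^12 = 250.00 µV.
V_a = V_low + 262·LSB = 0.0655 V; V_b = V_low + 263·LSB = 0.06575 V.

[65.500 mV, 65.750 mV)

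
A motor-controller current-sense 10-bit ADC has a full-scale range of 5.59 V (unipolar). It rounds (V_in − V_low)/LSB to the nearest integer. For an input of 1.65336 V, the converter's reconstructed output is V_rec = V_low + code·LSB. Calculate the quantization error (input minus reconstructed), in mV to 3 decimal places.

-0.712 mV

Step size: 5.59 V ÷ 2^10 = 5.459 mV.
(1.65336 − 0)/0.00545898 = 302.8695; round gives code 303.
Code 303 maps back to 0 + 303×0.00545898 V = 1.6540723 V.
V_in − V_rec = -0.000712266 V = -0.712 mV.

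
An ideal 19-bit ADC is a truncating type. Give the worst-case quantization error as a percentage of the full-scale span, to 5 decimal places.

Truncating → worst-case error = 1 LSB = V_FS/2^19, so 100/524288 = 0.000190735 % of full scale.

0.00019 %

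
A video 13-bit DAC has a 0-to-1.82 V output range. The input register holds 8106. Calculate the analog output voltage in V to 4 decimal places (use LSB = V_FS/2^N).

LSB = 1.82 V / 2^13 = 222.17 µV.
V_out = 0 + 8106 × 0.000222168 V = 1.80089 V.

1.8009 V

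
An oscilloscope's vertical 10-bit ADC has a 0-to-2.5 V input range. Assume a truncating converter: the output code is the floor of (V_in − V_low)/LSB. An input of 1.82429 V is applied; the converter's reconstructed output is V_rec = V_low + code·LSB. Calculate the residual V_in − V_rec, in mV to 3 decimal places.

0.560 mV

One LSB is 2.5 V / 1024 = 2.441 mV.
(1.82429 − 0)/0.00244141 = 747.2292; ⌊·⌋ gives code 747.
Reconstructed: 1.8237305 V.
Error = 1.82429 − 1.8237305 = 0.000559531 V = 0.560 mV.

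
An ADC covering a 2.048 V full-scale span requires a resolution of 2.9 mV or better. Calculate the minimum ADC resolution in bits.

Number of steps required ≥ 2.048 V / 2.9 mV = 706.21.
Need 2^N ≥ 706.21; 2^9 = 512, 2^10 = 1024.
Minimum N = 10.

10 bits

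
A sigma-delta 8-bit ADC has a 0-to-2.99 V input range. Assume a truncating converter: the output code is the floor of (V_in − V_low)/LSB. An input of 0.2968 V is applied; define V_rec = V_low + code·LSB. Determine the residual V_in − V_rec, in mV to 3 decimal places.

4.808 mV

LSB = 2.99/2^8 = 11.680 mV.
(V_in − V_low)/LSB = (0.2968 − 0)/0.0116797 = 25.4116 → code 25 (floor).
Code 25 maps back to 0 + 25×0.0116797 V = 0.29199219 V.
Error = 0.2968 − 0.29199219 = 0.00480781 V = 4.808 mV.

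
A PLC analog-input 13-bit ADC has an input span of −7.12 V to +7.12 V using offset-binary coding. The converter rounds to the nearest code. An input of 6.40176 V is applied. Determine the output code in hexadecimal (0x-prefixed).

code 0x1E63 (decimal 7779)

Full-scale span = 14.24 V; LSB = 14.24/2^13 = 1.738 mV.
(V_in − V_low)/LSB = (6.40176 − (−7.12)) / 0.00173828 = 7778.810.
So the output code is 7779.
In hexadecimal (0x-prefixed): 0x1E63.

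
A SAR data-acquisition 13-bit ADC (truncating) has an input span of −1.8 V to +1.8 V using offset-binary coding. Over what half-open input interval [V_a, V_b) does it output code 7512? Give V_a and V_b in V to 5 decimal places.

[1.50117 V, 1.50161 V)

LSB = 3.6/2^13 = 439.45 µV.
V_a = V_low + 7512·LSB = 1.50117 V; V_b = V_low + 7513·LSB = 1.50161 V.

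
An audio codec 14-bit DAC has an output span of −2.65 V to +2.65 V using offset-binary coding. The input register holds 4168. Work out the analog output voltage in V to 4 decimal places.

LSB = 5.3 V / 2^14 = 323.49 µV.
V_out = (−2.65) + 4168 × 0.000323486 V = -1.30171 V.

-1.3017 V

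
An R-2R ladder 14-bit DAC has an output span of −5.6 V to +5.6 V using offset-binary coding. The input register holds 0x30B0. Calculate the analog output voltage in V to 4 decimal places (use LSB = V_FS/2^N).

LSB = 11.2 V / 2^14 = 0.684 mV.
Code 0x30B0 = 12464 decimal.
V_out = (−5.6) + 12464 × 0.000683594 V = 2.92031 V.

2.9203 V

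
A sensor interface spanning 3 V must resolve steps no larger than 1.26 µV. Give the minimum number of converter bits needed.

Number of steps required ≥ 3 V / 1.26 µV = 2380952.38.
Need 2^N ≥ 2380952.38; 2^21 = 2097152, 2^22 = 4194304.
Minimum N = 22.

22 bits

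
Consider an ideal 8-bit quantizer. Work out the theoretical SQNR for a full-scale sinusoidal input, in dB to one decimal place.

49.9 dB

SNR ≈ 6.02·N + 1.76 dB = 6.02·8 + 1.76 = 49.92 dB.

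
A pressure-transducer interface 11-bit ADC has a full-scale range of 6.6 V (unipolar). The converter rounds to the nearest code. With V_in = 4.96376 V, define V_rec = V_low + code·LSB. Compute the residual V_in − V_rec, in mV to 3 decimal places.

Step size: 6.6 V ÷ 2^11 = 3.223 mV.
(4.96376 − 0)/0.00322266 = 1540.2698; round gives code 1540.
Code 1540 maps back to 0 + 1540×0.00322266 V = 4.9628906 V.
Error = 4.96376 − 4.9628906 = 0.000869375 V = 0.869 mV.

0.869 mV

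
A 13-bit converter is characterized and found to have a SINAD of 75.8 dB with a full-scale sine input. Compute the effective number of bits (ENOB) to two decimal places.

ENOB = (SINAD − 1.76) / 6.02 = (75.8 − 1.76)/6.02 = 12.299.

12.30 bits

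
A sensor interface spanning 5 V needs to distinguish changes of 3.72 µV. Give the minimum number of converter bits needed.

Number of steps required ≥ 5 V / 3.72 µV = 1344086.02.
Need 2^N ≥ 1344086.02; 2^20 = 1048576, 2^21 = 2097152.
Minimum N = 21.

21 bits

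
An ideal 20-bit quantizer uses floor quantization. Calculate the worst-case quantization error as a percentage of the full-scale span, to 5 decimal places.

0.00010 %

Truncating → worst-case error = 1 LSB = V_FS/2^20, so 100/1048576 = 9.53674e-05 % of full scale.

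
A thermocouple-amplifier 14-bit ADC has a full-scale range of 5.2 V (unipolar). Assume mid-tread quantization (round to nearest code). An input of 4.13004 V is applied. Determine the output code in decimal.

code 13013

Full-scale span = 5.2 V; LSB = 5.2/2^14 = 317.38 µV.
(V_in − V_low)/LSB = (4.13004 − 0) / 0.000317383 = 13012.803.
So the output code is 13013.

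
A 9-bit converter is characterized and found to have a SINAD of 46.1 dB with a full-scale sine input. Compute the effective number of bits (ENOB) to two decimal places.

7.37 bits

ENOB = (SINAD − 1.76) / 6.02 = (46.1 − 1.76)/6.02 = 7.365.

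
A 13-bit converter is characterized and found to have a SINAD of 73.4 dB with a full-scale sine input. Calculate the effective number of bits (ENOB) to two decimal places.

11.90 bits

ENOB = (SINAD − 1.76) / 6.02 = (73.4 − 1.76)/6.02 = 11.900.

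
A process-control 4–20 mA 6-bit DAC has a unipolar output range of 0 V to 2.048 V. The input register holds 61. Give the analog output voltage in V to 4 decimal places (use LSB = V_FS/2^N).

LSB = 2.048 V / 2^6 = 32.000 mV.
V_out = 0 + 61 × 0.032 V = 1.952 V.

1.9520 V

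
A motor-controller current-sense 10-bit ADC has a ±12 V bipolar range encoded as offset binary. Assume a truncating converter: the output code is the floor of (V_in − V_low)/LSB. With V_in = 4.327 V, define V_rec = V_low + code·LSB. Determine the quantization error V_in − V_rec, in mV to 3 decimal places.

14.500 mV

LSB = 24/2^10 = 23.438 mV.
(V_in − V_low)/LSB = (4.327 − (−12))/0.0234375 = 696.6187 → code 696 (floor).
V_rec = (−12) + 696·0.0234375 = 4.3125 V.
Difference: 0.0145 V → 14.500 mV.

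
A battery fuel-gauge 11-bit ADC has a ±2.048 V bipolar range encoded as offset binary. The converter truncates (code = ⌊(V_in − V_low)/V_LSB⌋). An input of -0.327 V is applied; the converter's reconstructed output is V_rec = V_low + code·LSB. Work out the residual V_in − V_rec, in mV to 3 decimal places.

One LSB is 4.096 V / 2048 = 2.000 mV.
(-0.327 − (−2.048))/0.002 = 860.5000; ⌊·⌋ gives code 860.
Reconstructed: -0.328 V.
Difference: 0.001 V → 1.000 mV.

1.000 mV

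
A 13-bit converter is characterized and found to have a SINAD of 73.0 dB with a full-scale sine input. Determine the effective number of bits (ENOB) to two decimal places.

ENOB = (SINAD − 1.76) / 6.02 = (73.0 − 1.76)/6.02 = 11.834.

11.83 bits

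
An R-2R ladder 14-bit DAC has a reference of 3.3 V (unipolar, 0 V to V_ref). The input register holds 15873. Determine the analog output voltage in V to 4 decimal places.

LSB = 3.3 V / 2^14 = 201.42 µV.
V_out = 0 + 15873 × 0.000201416 V = 3.19708 V.

3.1971 V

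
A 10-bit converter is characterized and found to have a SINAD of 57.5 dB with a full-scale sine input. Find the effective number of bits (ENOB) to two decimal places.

9.26 bits

ENOB = (SINAD − 1.76) / 6.02 = (57.5 − 1.76)/6.02 = 9.259.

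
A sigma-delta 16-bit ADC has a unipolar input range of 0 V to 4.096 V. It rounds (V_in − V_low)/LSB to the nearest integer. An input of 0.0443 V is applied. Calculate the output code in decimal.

code 709

LSB = 4.096 V / 65536 = 62.50 µV.
Input sits at 708.800 steps above V_low.
Round → code 709.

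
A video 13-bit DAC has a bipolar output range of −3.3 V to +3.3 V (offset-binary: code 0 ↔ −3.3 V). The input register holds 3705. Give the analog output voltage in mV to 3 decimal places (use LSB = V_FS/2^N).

LSB = 6.6 V / 2^13 = 0.806 mV.
V_out = (−3.3) + 3705 × 0.000805664 V = -0.315015 V.
= -315.015 mV.

-315.015 mV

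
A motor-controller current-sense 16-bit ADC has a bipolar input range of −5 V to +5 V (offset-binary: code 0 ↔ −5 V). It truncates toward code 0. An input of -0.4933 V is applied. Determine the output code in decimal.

Full-scale span = 10 V; LSB = 10/2^16 = 152.59 µV.
(-0.4933 − (−5)) / 0.000152588 = 29535.109 LSBs.
Floor → code 29535.

code 29535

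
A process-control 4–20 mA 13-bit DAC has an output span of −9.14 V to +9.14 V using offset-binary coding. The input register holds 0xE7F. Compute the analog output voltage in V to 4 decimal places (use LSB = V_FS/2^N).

LSB = 18.28 V / 2^13 = 2.231 mV.
Code 0xE7F = 3711 decimal.
V_out = (−9.14) + 3711 × 0.00223145 V = -0.859106 V.

-0.8591 V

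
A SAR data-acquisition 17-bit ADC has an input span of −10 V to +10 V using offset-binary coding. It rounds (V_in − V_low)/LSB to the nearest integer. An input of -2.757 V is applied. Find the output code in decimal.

LSB = 20 V / 131072 = 152.59 µV.
Input sits at 47467.725 steps above V_low.
round(47467.725) = 47468.

code 47468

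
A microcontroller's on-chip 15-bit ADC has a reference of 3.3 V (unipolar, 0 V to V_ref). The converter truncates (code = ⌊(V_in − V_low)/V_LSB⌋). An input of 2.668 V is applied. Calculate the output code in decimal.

code 26492

With 32768 levels over 3.3 V, one step is 100.71 µV.
Input sits at 26492.432 steps above V_low.
So the output code is 26492.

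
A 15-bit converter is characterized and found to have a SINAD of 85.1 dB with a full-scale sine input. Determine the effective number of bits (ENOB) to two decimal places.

13.84 bits

ENOB = (SINAD − 1.76) / 6.02 = (85.1 − 1.76)/6.02 = 13.844.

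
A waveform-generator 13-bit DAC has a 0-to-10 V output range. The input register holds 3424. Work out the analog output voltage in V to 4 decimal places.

LSB = 10 V / 2^13 = 1.221 mV.
V_out = 0 + 3424 × 0.0012207 V = 4.17969 V.

4.1797 V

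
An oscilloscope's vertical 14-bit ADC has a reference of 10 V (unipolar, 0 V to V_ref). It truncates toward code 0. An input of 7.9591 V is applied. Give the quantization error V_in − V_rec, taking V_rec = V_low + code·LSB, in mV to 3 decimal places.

0.116 mV

LSB = 10/2^14 = 0.610 mV.
(7.9591 − 0)/0.000610352 = 13040.1894; ⌊·⌋ gives code 13040.
Code 13040 maps back to 0 + 13040×0.000610352 V = 7.9589844 V.
Difference: 0.000115625 V → 0.116 mV.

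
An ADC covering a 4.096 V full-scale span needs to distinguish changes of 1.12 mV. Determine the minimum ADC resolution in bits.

Number of steps required ≥ 4.096 V / 1.12 mV = 3657.14.
Need 2^N ≥ 3657.14; 2^11 = 2048, 2^12 = 4096.
Minimum N = 12.

12 bits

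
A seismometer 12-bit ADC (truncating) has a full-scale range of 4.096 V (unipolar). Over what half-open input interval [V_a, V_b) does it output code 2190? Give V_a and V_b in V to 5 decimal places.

[2.19000 V, 2.19100 V)

LSB = 4.096/2^12 = 1.000 mV.
V_a = V_low + 2190·LSB = 2.19 V; V_b = V_low + 2191·LSB = 2.191 V.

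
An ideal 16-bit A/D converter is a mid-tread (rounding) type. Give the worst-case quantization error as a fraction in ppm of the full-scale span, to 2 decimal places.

7.63 ppm

Rounding → worst-case error = ½ LSB = V_FS/2^17, so 1e+06/131072 = 7.62939 ppm of full scale.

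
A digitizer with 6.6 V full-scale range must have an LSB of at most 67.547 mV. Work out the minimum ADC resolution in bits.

Number of steps required ≥ 6.6 V / 67.547 mV = 97.71.
Need 2^N ≥ 97.71; 2^6 = 64, 2^7 = 128.
Minimum N = 7.

7 bits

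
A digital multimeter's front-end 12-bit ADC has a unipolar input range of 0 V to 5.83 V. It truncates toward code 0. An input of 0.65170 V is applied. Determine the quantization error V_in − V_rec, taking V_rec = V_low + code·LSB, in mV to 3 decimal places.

One LSB is 5.83 V / 4096 = 1.423 mV.
(V_in − V_low)/LSB = (0.65170 − 0)/0.00142334 = 457.8668 → code 457 (floor).
Code 457 maps back to 0 + 457×0.00142334 V = 0.65046631 V.
Error = 0.65170 − 0.65046631 = 0.00123369 V = 1.234 mV.

1.234 mV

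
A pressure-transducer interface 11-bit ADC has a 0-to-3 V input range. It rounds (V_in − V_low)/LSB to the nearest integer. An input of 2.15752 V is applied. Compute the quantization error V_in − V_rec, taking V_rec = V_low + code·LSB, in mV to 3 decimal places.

Step size: 3 V ÷ 2^11 = 1.465 mV.
(V_in − V_low)/LSB = (2.15752 − 0)/0.00146484 = 1472.8670 → code 1473 (round).
Code 1473 maps back to 0 + 1473×0.00146484 V = 2.1577148 V.
Difference: -0.000194844 V → -0.195 mV.

-0.195 mV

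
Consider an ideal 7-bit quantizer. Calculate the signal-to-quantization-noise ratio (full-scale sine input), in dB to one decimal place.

43.9 dB

SNR ≈ 6.02·N + 1.76 dB = 6.02·7 + 1.76 = 43.90 dB.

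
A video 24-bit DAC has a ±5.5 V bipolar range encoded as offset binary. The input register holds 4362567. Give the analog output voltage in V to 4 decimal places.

-2.6397 V

LSB = 11 V / 2^24 = 0.66 µV.
V_out = (−5.5) + 4362567 × 6.55651e-07 V = -2.63968 V.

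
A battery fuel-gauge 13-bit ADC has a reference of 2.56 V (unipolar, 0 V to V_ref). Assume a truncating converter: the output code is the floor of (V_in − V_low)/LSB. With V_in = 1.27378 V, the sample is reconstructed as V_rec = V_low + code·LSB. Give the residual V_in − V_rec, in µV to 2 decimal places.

Step size: 2.56 V ÷ 2^13 = 312.50 µV.
Scaled input = 4076.0960 LSBs, so code = 4076.
Code 4076 maps back to 0 + 4076×0.0003125 V = 1.27375 V.
Difference: 3e-05 V → 30.00 µV.

30.00 µV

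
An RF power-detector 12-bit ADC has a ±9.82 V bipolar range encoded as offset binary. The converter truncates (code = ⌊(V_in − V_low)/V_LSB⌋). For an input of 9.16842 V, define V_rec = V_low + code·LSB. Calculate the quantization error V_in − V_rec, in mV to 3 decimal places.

One LSB is 19.64 V / 4096 = 4.795 mV.
Scaled input = 3960.1104 LSBs, so code = 3960.
Code 3960 maps back to (−9.82) + 3960×0.00479492 V = 9.1678906 V.
V_in − V_rec = 0.000529375 V = 0.529 mV.

0.529 mV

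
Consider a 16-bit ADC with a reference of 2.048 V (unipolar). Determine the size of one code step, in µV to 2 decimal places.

31.25 µV

Full-scale span = 2.048 V.
LSB = 2.048 / 2^16 = 2.048 / 65536 = 3.125e-05 V = 31.25 µV.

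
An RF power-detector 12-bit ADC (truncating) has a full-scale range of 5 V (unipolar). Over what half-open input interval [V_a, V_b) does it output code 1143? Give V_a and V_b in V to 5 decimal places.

LSB = 5/2^12 = 1.221 mV.
V_a = V_low + 1143·LSB = 1.39526 V; V_b = V_low + 1144·LSB = 1.39648 V.

[1.39526 V, 1.39648 V)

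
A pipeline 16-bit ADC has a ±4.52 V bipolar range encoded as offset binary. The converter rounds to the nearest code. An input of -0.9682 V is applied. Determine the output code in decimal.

LSB = 9.04 V / 65536 = 137.94 µV.
(-0.9682 − (−4.52)) / 0.000137939 = 25748.978 LSBs.
So the output code is 25749.

code 25749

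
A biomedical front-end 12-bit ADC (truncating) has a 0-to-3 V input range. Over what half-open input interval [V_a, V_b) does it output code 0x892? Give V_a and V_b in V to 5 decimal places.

[1.60693 V, 1.60767 V)

LSB = 3/2^12 = 0.732 mV.
Code 0x892 = 2194 decimal.
V_a = V_low + 2194·LSB = 1.60693 V; V_b = V_low + 2195·LSB = 1.60767 V.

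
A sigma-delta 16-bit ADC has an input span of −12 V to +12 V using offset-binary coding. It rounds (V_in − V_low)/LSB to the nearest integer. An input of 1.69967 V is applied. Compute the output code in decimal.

LSB = 24 V / 65536 = 366.21 µV.
(1.69967 − (−12)) / 0.000366211 = 37409.232 LSBs.
Round → code 37409.

code 37409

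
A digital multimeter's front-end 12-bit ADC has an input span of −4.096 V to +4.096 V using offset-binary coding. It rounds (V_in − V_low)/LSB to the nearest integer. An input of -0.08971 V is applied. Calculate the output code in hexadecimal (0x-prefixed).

code 0x7D3 (decimal 2003)

Full-scale span = 8.192 V; LSB = 8.192/2^12 = 2.000 mV.
(-0.08971 − (−4.096)) / 0.002 = 2003.145 LSBs.
round(2003.145) = 2003.
In hexadecimal (0x-prefixed): 0x7D3.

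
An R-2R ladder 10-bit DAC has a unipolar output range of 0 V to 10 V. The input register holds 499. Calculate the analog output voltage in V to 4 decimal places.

LSB = 10 V / 2^10 = 9.766 mV.
V_out = 0 + 499 × 0.00976562 V = 4.87305 V.

4.8730 V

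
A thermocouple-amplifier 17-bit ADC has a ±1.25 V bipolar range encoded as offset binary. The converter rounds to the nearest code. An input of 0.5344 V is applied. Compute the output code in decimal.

code 93554

LSB = 2.5 V / 131072 = 19.07 µV.
(V_in − V_low)/LSB = (0.5344 − (−1.25)) / 1.90735e-05 = 93553.951.
Round → code 93554.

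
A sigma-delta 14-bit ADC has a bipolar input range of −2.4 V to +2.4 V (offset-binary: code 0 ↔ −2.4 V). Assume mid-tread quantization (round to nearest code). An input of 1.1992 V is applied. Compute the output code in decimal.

Full-scale span = 4.8 V; LSB = 4.8/2^14 = 292.97 µV.
(1.1992 − (−2.4)) / 0.000292969 = 12285.269 LSBs.
round(12285.269) = 12285.

code 12285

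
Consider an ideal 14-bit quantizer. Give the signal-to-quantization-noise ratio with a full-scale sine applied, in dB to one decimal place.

SNR ≈ 6.02·N + 1.76 dB = 6.02·14 + 1.76 = 86.04 dB.

86.0 dB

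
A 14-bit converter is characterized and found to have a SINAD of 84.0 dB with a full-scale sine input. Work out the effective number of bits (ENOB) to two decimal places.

13.66 bits

ENOB = (SINAD − 1.76) / 6.02 = (84.0 − 1.76)/6.02 = 13.661.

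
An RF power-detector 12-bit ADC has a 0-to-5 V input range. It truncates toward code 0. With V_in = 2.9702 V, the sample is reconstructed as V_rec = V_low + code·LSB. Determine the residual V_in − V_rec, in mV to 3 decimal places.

LSB = 5/2^12 = 1.221 mV.
(V_in − V_low)/LSB = (2.9702 − 0)/0.0012207 = 2433.1878 → code 2433 (floor).
V_rec = 0 + 2433·0.0012207 = 2.9699707 V.
V_in − V_rec = 0.000229297 V = 0.229 mV.

0.229 mV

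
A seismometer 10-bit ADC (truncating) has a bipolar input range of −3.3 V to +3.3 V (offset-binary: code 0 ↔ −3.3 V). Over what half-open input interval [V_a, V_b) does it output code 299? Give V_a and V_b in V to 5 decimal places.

LSB = 6.6/2^10 = 6.445 mV.
V_a = V_low + 299·LSB = -1.37285 V; V_b = V_low + 300·LSB = -1.36641 V.

[-1.37285 V, -1.36641 V)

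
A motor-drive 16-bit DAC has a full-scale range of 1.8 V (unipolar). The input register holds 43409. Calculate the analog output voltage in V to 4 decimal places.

LSB = 1.8 V / 2^16 = 27.47 µV.
V_out = 0 + 43409 × 2.74658e-05 V = 1.19226 V.

1.1923 V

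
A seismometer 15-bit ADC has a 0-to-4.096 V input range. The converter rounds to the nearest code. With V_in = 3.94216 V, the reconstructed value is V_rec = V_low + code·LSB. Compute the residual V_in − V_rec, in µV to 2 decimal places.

Step size: 4.096 V ÷ 2^15 = 125.00 µV.
Scaled input = 31537.2800 LSBs, so code = 31537.
Code 31537 maps back to 0 + 31537×0.000125 V = 3.942125 V.
Error = 3.94216 − 3.942125 = 3.5e-05 V = 35.00 µV.

35.00 µV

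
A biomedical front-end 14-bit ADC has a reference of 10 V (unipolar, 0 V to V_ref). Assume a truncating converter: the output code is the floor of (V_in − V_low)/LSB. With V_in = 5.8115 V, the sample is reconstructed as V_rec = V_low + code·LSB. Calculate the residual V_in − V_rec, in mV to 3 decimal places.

LSB = 10/2^14 = 0.610 mV.
Scaled input = 9521.5616 LSBs, so code = 9521.
V_rec = 0 + 9521·0.000610352 = 5.8111572 V.
Error = 5.8115 − 5.8111572 = 0.000342773 V = 0.343 mV.

0.343 mV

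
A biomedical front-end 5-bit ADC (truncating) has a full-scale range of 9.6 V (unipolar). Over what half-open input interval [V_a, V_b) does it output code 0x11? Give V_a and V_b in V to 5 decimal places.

[5.10000 V, 5.40000 V)

LSB = 9.6/2^5 = 300.000 mV.
Code 0x11 = 17 decimal.
V_a = V_low + 17·LSB = 5.1 V; V_b = V_low + 18·LSB = 5.4 V.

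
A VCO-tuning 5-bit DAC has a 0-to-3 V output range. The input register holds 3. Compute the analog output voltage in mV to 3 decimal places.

LSB = 3 V / 2^5 = 93.750 mV.
V_out = 0 + 3 × 0.09375 V = 0.28125 V.
= 281.250 mV.

281.250 mV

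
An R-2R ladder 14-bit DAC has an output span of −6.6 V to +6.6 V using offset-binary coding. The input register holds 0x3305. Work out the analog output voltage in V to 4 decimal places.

LSB = 13.2 V / 2^14 = 0.806 mV.
Code 0x3305 = 13061 decimal.
V_out = (−6.6) + 13061 × 0.000805664 V = 3.92278 V.

3.9228 V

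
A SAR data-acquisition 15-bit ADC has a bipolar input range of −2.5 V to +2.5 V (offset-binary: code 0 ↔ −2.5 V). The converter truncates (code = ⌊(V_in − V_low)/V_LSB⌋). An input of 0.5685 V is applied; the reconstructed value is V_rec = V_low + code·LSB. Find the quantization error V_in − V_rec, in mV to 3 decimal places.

0.110 mV

Step size: 5 V ÷ 2^15 = 152.59 µV.
(0.5685 − (−2.5))/0.000152588 = 20109.7216; ⌊·⌋ gives code 20109.
Reconstructed: 0.56838989 V.
Difference: 0.000110107 V → 0.110 mV.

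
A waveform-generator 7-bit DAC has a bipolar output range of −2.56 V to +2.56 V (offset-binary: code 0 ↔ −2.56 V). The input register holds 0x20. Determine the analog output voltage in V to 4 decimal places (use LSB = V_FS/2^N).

LSB = 5.12 V / 2^7 = 40.000 mV.
Code 0x20 = 32 decimal.
V_out = (−2.56) + 32 × 0.04 V = -1.28 V.

-1.2800 V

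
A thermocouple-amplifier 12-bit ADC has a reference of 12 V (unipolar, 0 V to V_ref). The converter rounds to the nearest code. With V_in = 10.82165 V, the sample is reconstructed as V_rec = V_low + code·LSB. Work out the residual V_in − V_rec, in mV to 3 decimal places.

-0.616 mV

One LSB is 12 V / 4096 = 2.930 mV.
(10.82165 − 0)/0.00292969 = 3693.7899; round gives code 3694.
V_rec = 0 + 3694·0.00292969 = 10.822266 V.
Difference: -0.000615625 V → -0.616 mV.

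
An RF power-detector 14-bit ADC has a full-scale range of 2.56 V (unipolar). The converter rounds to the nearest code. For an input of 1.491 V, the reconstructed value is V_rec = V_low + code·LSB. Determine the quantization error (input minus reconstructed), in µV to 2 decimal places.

62.50 µV

LSB = 2.56/2^14 = 156.25 µV.
(V_in − V_low)/LSB = (1.491 − 0)/0.00015625 = 9542.4000 → code 9542 (round).
Code 9542 maps back to 0 + 9542×0.00015625 V = 1.4909375 V.
V_in − V_rec = 6.25e-05 V = 62.50 µV.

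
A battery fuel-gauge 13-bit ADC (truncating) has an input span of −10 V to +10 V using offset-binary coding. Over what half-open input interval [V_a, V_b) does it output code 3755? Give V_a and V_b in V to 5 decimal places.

[-0.83252 V, -0.83008 V)

LSB = 20/2^13 = 2.441 mV.
V_a = V_low + 3755·LSB = -0.83252 V; V_b = V_low + 3756·LSB = -0.830078 V.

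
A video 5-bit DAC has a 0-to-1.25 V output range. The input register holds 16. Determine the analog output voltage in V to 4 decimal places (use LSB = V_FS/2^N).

0.6250 V

LSB = 1.25 V / 2^5 = 39.062 mV.
V_out = 0 + 16 × 0.0390625 V = 0.625 V.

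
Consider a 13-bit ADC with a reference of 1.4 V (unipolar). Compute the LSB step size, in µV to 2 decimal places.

Full-scale span = 1.4 V.
LSB = 1.4 / 2^13 = 1.4 / 8192 = 0.000170898 V = 170.90 µV.

170.90 µV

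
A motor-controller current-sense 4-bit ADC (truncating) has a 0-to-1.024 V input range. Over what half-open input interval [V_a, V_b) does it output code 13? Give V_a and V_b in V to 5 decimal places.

LSB = 1.024/2^4 = 64.000 mV.
V_a = V_low + 13·LSB = 0.832 V; V_b = V_low + 14·LSB = 0.896 V.

[0.83200 V, 0.89600 V)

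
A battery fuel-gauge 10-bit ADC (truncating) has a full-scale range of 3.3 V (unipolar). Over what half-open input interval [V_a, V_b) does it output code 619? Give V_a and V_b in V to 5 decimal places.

[1.99482 V, 1.99805 V)

LSB = 3.3/2^10 = 3.223 mV.
V_a = V_low + 619·LSB = 1.99482 V; V_b = V_low + 620·LSB = 1.99805 V.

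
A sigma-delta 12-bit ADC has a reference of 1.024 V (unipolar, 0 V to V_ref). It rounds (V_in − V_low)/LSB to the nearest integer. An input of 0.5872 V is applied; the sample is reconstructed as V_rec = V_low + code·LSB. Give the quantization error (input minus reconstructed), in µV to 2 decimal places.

LSB = 1.024/2^12 = 250.00 µV.
(0.5872 − 0)/0.00025 = 2348.8000; round gives code 2349.
V_rec = 0 + 2349·0.00025 = 0.58725 V.
Difference: -5e-05 V → -50.00 µV.

-50.00 µV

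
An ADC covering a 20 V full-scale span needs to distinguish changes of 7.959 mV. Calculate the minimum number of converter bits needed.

Number of steps required ≥ 20 V / 7.959 mV = 2512.88.
Need 2^N ≥ 2512.88; 2^11 = 2048, 2^12 = 4096.
Minimum N = 12.

12 bits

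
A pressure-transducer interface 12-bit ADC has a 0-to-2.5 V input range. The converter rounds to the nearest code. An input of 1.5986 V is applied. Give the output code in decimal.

LSB = 2.5 V / 4096 = 0.610 mV.
Input sits at 2619.146 steps above V_low.
So the output code is 2619.

code 2619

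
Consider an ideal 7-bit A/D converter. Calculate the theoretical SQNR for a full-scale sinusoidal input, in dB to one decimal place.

SNR ≈ 6.02·N + 1.76 dB = 6.02·7 + 1.76 = 43.90 dB.

43.9 dB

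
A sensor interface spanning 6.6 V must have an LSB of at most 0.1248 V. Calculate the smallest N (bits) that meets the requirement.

Number of steps required ≥ 6.6 V / 0.1248 V = 52.88.
Need 2^N ≥ 52.88; 2^5 = 32, 2^6 = 64.
Minimum N = 6.

6 bits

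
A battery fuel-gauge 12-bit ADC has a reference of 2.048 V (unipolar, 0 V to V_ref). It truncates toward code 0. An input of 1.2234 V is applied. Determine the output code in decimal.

LSB = 2.048 V / 4096 = 0.500 mV.
(1.2234 − 0) / 0.0005 = 2446.800 LSBs.
So the output code is 2446.

code 2446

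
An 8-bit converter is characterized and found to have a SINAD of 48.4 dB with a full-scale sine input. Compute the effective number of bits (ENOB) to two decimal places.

7.75 bits

ENOB = (SINAD − 1.76) / 6.02 = (48.4 − 1.76)/6.02 = 7.748.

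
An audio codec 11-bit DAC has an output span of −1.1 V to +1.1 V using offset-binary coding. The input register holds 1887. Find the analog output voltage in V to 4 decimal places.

LSB = 2.2 V / 2^11 = 1.074 mV.
V_out = (−1.1) + 1887 × 0.00107422 V = 0.927051 V.

0.9271 V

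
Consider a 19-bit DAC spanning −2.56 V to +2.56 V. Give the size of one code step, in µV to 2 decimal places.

Full-scale span = 5.12 V.
LSB = 5.12 / 2^19 = 5.12 / 524288 = 9.76563e-06 V = 9.77 µV.

9.77 µV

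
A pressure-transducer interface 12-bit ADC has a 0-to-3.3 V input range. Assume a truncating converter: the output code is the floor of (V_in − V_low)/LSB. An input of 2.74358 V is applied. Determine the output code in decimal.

code 3405

Full-scale span = 3.3 V; LSB = 3.3/2^12 = 0.806 mV.
(V_in − V_low)/LSB = (2.74358 − 0) / 0.000805664 = 3405.365.
⌊·⌋(3405.365) = 3405.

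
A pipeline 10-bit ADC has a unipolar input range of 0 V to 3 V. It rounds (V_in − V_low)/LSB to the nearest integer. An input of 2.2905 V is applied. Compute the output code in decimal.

code 782

With 1024 levels over 3 V, one step is 2.930 mV.
(2.2905 − 0) / 0.00292969 = 781.824 LSBs.
So the output code is 782.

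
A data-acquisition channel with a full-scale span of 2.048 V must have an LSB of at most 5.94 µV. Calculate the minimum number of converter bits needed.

Number of steps required ≥ 2.048 V / 5.94 µV = 344781.14.
Need 2^N ≥ 344781.14; 2^18 = 262144, 2^19 = 524288.
Minimum N = 19.

19 bits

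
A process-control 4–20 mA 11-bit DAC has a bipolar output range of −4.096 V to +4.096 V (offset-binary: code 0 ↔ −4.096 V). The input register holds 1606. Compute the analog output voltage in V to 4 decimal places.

LSB = 8.192 V / 2^11 = 4.000 mV.
V_out = (−4.096) + 1606 × 0.004 V = 2.328 V.

2.3280 V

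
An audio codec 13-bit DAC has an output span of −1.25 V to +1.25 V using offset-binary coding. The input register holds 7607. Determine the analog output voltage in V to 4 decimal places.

1.0715 V

LSB = 2.5 V / 2^13 = 305.18 µV.
V_out = (−1.25) + 7607 × 0.000305176 V = 1.07147 V.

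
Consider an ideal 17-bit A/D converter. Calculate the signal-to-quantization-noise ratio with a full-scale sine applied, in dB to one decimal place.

SNR ≈ 6.02·N + 1.76 dB = 6.02·17 + 1.76 = 104.10 dB.

104.1 dB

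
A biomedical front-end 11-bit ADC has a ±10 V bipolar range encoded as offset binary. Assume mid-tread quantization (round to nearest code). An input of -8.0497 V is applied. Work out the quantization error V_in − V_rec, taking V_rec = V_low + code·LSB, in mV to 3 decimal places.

Step size: 20 V ÷ 2^11 = 9.766 mV.
(-8.0497 − (−10))/0.00976562 = 199.7107; round gives code 200.
Reconstructed: -8.046875 V.
V_in − V_rec = -0.002825 V = -2.825 mV.

-2.825 mV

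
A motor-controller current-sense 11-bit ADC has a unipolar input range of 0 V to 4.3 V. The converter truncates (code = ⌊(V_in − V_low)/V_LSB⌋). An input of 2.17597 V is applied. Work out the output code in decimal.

code 1036

Full-scale span = 4.3 V; LSB = 4.3/2^11 = 2.100 mV.
(2.17597 − 0) / 0.00209961 = 1036.369 LSBs.
⌊·⌋(1036.369) = 1036.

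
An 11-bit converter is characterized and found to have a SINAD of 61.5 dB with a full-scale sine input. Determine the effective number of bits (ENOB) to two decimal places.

ENOB = (SINAD − 1.76) / 6.02 = (61.5 − 1.76)/6.02 = 9.924.

9.92 bits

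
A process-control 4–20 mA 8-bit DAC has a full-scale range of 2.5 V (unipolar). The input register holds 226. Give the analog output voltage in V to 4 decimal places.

LSB = 2.5 V / 2^8 = 9.766 mV.
V_out = 0 + 226 × 0.00976562 V = 2.20703 V.

2.2070 V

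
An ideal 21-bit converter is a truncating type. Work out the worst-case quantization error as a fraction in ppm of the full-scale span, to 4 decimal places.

Truncating → worst-case error = 1 LSB = V_FS/2^21, so 1e+06/2097152 = 0.476837 ppm of full scale.

0.4768 ppm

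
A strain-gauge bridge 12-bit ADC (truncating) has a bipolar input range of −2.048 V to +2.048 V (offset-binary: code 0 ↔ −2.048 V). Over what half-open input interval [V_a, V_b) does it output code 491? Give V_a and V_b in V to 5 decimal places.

LSB = 4.096/2^12 = 1.000 mV.
V_a = V_low + 491·LSB = -1.557 V; V_b = V_low + 492·LSB = -1.556 V.

[-1.55700 V, -1.55600 V)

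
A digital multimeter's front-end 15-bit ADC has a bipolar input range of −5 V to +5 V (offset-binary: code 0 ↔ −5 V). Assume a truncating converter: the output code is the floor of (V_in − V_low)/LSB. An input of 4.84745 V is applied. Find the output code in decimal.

code 32268

Full-scale span = 10 V; LSB = 10/2^15 = 305.18 µV.
(V_in − V_low)/LSB = (4.84745 − (−5)) / 0.000305176 = 32268.124.
So the output code is 32268.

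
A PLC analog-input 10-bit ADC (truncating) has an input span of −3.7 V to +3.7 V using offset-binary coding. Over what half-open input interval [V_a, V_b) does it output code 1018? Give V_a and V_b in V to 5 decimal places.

[3.65664 V, 3.66387 V)

LSB = 7.4/2^10 = 7.227 mV.
V_a = V_low + 1018·LSB = 3.65664 V; V_b = V_low + 1019·LSB = 3.66387 V.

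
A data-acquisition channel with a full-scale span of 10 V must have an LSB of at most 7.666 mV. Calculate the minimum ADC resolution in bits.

Number of steps required ≥ 10 V / 7.666 mV = 1304.46.
Need 2^N ≥ 1304.46; 2^10 = 1024, 2^11 = 2048.
Minimum N = 11.

11 bits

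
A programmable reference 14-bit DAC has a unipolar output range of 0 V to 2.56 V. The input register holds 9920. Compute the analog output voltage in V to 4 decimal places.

LSB = 2.56 V / 2^14 = 156.25 µV.
V_out = 0 + 9920 × 0.00015625 V = 1.55 V.

1.5500 V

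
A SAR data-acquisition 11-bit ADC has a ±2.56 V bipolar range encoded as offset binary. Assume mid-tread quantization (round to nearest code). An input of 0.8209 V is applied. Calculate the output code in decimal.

Full-scale span = 5.12 V; LSB = 5.12/2^11 = 2.500 mV.
(V_in − V_low)/LSB = (0.8209 − (−2.56)) / 0.0025 = 1352.360.
So the output code is 1352.

code 1352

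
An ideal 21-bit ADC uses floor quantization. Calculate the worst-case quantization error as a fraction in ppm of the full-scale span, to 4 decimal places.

Truncating → worst-case error = 1 LSB = V_FS/2^21, so 1e+06/2097152 = 0.476837 ppm of full scale.

0.4768 ppm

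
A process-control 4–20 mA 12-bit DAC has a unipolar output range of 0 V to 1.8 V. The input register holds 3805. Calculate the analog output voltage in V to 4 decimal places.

1.6721 V

LSB = 1.8 V / 2^12 = 439.45 µV.
V_out = 0 + 3805 × 0.000439453 V = 1.67212 V.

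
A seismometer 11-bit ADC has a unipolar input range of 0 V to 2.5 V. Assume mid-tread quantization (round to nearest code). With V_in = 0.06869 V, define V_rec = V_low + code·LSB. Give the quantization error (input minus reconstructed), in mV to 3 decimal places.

0.331 mV

One LSB is 2.5 V / 2048 = 1.221 mV.
(V_in − V_low)/LSB = (0.06869 − 0)/0.0012207 = 56.2708 → code 56 (round).
Reconstructed: 0.068359375 V.
Error = 0.06869 − 0.068359375 = 0.000330625 V = 0.331 mV.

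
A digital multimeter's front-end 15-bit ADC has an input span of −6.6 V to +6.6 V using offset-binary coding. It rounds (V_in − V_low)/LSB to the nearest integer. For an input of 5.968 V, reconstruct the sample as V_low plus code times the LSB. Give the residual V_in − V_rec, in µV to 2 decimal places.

43.46 µV

Step size: 13.2 V ÷ 2^15 = 402.83 µV.
(5.968 − (−6.6))/0.000402832 = 31199.1079; round gives code 31199.
V_rec = (−6.6) + 31199·0.000402832 = 5.9679565 V.
Error = 5.968 − 5.9679565 = 4.3457e-05 V = 43.46 µV.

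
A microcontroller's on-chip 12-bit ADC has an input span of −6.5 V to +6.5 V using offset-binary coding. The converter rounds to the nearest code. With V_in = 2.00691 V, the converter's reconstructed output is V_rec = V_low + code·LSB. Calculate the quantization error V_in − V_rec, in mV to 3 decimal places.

LSB = 13/2^12 = 3.174 mV.
Scaled input = 2680.3310 LSBs, so code = 2680.
V_rec = (−6.5) + 2680·0.00317383 = 2.0058594 V.
Difference: 0.00105062 V → 1.051 mV.

1.051 mV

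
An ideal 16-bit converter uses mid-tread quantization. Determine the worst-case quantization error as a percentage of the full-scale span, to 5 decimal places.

Rounding → worst-case error = ½ LSB = V_FS/2^17, so 100/131072 = 0.000762939 % of full scale.

0.00076 %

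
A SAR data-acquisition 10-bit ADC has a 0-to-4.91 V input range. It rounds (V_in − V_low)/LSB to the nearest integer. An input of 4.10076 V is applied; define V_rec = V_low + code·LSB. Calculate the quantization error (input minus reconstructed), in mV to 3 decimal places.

1.102 mV

Step size: 4.91 V ÷ 2^10 = 4.795 mV.
Scaled input = 855.2298 LSBs, so code = 855.
V_rec = 0 + 855·0.00479492 = 4.0996582 V.
V_in − V_rec = 0.0011018 V = 1.102 mV.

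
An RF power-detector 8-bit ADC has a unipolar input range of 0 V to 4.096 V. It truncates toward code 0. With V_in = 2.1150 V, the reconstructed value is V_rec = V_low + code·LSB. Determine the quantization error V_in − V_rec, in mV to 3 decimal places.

3.000 mV

Step size: 4.096 V ÷ 2^8 = 16.000 mV.
Scaled input = 132.1875 LSBs, so code = 132.
Code 132 maps back to 0 + 132×0.016 V = 2.112 V.
Error = 2.1150 − 2.112 = 0.003 V = 3.000 mV.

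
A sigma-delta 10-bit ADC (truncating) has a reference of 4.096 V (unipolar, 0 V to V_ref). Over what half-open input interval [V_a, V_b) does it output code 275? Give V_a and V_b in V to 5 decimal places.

[1.10000 V, 1.10400 V)

LSB = 4.096/2^10 = 4.000 mV.
V_a = V_low + 275·LSB = 1.1 V; V_b = V_low + 276·LSB = 1.104 V.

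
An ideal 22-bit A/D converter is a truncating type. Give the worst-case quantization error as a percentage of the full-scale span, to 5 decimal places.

Truncating → worst-case error = 1 LSB = V_FS/2^22, so 100/4194304 = 2.38419e-05 % of full scale.

0.00002 %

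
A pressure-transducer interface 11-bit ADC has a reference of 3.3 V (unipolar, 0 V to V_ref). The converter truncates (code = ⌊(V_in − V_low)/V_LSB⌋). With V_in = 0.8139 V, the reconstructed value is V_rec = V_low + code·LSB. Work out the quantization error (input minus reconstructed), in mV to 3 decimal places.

Step size: 3.3 V ÷ 2^11 = 1.611 mV.
Scaled input = 505.1113 LSBs, so code = 505.
Reconstructed: 0.8137207 V.
V_in − V_rec = 0.000179297 V = 0.179 mV.

0.179 mV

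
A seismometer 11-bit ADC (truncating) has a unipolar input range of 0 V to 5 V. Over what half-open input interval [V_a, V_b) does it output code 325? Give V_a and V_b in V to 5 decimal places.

LSB = 5/2^11 = 2.441 mV.
V_a = V_low + 325·LSB = 0.793457 V; V_b = V_low + 326·LSB = 0.795898 V.

[0.79346 V, 0.79590 V)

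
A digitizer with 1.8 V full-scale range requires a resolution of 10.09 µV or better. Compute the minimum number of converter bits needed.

Number of steps required ≥ 1.8 V / 10.09 µV = 178394.45.
Need 2^N ≥ 178394.45; 2^17 = 131072, 2^18 = 262144.
Minimum N = 18.

18 bits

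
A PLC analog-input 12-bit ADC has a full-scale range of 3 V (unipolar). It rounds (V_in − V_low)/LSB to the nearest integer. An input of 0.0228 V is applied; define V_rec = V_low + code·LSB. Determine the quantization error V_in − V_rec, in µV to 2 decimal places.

One LSB is 3 V / 4096 = 0.732 mV.
(V_in − V_low)/LSB = (0.0228 − 0)/0.000732422 = 31.1296 → code 31 (round).
V_rec = 0 + 31·0.000732422 = 0.022705078 V.
Difference: 9.49219e-05 V → 94.92 µV.

94.92 µV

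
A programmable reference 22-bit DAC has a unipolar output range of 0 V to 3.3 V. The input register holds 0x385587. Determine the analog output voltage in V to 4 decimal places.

LSB = 3.3 V / 2^22 = 0.79 µV.
Code 0x385587 = 3691911 decimal.
V_out = 0 + 3691911 × 7.86781e-07 V = 2.90473 V.

2.9047 V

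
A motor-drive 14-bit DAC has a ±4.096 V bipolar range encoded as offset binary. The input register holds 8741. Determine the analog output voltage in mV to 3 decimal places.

LSB = 8.192 V / 2^14 = 0.500 mV.
V_out = (−4.096) + 8741 × 0.0005 V = 0.2745 V.
= 274.500 mV.

274.500 mV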